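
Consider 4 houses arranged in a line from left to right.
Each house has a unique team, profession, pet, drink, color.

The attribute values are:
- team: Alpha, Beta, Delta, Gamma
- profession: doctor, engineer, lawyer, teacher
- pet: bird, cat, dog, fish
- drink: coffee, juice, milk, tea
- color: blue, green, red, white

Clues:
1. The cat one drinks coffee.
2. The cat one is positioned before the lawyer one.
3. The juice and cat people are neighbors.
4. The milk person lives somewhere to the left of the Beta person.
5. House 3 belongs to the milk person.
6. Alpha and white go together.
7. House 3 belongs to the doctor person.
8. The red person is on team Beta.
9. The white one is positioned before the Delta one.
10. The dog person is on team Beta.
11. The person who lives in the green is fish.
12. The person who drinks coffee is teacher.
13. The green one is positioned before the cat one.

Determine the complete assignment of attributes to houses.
Solution:

House | Team | Profession | Pet | Drink | Color
-----------------------------------------------
  1   | Gamma | engineer | fish | juice | green
  2   | Alpha | teacher | cat | coffee | white
  3   | Delta | doctor | bird | milk | blue
  4   | Beta | lawyer | dog | tea | red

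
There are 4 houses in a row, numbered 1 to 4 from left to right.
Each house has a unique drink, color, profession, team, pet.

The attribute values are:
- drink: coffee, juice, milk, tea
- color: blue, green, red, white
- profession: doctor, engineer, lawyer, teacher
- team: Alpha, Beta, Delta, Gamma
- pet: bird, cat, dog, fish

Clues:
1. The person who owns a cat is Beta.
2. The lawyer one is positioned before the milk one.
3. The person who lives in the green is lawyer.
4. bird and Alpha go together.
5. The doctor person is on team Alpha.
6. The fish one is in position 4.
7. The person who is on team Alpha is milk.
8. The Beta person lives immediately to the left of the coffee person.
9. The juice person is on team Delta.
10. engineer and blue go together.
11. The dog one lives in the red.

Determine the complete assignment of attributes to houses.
Solution:

House | Drink | Color | Profession | Team | Pet
-----------------------------------------------
  1   | tea | green | lawyer | Beta | cat
  2   | coffee | red | teacher | Gamma | dog
  3   | milk | white | doctor | Alpha | bird
  4   | juice | blue | engineer | Delta | fish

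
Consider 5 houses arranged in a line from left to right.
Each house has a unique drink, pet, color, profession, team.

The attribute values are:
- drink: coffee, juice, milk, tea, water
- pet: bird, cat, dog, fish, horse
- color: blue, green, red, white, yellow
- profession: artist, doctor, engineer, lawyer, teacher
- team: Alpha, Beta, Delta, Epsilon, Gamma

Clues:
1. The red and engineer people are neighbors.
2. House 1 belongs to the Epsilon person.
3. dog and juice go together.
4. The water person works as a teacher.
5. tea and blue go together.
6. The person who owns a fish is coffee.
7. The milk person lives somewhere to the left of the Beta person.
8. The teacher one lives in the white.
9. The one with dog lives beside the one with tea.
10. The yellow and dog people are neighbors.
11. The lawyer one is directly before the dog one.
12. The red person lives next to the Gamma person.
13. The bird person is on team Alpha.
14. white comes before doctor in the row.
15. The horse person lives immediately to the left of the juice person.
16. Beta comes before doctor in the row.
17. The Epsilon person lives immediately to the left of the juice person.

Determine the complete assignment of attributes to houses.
Solution:

House | Drink | Pet | Color | Profession | Team
-----------------------------------------------
  1   | milk | horse | yellow | lawyer | Epsilon
  2   | juice | dog | red | artist | Beta
  3   | tea | cat | blue | engineer | Gamma
  4   | water | bird | white | teacher | Alpha
  5   | coffee | fish | green | doctor | Delta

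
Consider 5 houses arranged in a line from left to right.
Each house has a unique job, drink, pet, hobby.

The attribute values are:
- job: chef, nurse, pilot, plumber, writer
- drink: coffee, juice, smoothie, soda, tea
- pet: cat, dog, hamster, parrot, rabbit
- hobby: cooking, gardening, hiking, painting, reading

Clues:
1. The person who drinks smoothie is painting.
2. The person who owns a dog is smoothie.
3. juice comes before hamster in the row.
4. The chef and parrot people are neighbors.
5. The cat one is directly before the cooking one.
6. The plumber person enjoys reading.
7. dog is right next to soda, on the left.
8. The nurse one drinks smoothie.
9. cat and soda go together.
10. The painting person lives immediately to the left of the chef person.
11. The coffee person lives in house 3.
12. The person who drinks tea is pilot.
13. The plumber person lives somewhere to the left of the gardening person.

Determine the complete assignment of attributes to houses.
Solution:

House | Job | Drink | Pet | Hobby
---------------------------------
  1   | nurse | smoothie | dog | painting
  2   | chef | soda | cat | hiking
  3   | writer | coffee | parrot | cooking
  4   | plumber | juice | rabbit | reading
  5   | pilot | tea | hamster | gardening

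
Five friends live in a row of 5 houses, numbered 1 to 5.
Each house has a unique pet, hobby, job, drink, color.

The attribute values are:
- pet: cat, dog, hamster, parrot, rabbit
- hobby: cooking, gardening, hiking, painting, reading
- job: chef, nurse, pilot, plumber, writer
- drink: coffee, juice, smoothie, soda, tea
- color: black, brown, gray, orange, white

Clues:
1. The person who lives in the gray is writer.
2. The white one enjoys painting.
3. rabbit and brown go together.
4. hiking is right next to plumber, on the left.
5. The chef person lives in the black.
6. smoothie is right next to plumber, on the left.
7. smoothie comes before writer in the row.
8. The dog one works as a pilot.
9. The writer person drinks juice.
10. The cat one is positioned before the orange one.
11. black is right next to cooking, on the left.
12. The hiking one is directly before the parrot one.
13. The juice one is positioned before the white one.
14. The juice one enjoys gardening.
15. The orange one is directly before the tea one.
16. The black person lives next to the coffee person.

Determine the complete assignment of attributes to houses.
Solution:

House | Pet | Hobby | Job | Drink | Color
-----------------------------------------
  1   | cat | hiking | chef | smoothie | black
  2   | parrot | cooking | plumber | coffee | orange
  3   | rabbit | reading | nurse | tea | brown
  4   | hamster | gardening | writer | juice | gray
  5   | dog | painting | pilot | soda | white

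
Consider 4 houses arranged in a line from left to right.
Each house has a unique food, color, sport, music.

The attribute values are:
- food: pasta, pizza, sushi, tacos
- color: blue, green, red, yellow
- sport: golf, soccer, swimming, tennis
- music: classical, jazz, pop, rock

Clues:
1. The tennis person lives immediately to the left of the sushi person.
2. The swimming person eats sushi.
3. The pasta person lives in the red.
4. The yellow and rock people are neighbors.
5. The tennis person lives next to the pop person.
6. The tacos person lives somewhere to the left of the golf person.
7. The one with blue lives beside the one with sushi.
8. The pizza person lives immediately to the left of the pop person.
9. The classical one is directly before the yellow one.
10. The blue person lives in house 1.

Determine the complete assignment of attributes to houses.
Solution:

House | Food | Color | Sport | Music
------------------------------------
  1   | pizza | blue | tennis | classical
  2   | sushi | yellow | swimming | pop
  3   | tacos | green | soccer | rock
  4   | pasta | red | golf | jazz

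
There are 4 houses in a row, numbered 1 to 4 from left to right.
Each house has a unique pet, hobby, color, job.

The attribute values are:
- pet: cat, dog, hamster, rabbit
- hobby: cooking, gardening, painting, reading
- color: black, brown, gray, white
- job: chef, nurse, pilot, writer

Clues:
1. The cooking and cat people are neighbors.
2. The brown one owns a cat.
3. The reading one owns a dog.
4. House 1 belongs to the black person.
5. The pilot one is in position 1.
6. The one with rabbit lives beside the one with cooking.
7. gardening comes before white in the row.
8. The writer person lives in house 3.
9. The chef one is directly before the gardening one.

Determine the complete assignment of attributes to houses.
Solution:

House | Pet | Hobby | Color | Job
---------------------------------
  1   | rabbit | painting | black | pilot
  2   | hamster | cooking | gray | chef
  3   | cat | gardening | brown | writer
  4   | dog | reading | white | nurse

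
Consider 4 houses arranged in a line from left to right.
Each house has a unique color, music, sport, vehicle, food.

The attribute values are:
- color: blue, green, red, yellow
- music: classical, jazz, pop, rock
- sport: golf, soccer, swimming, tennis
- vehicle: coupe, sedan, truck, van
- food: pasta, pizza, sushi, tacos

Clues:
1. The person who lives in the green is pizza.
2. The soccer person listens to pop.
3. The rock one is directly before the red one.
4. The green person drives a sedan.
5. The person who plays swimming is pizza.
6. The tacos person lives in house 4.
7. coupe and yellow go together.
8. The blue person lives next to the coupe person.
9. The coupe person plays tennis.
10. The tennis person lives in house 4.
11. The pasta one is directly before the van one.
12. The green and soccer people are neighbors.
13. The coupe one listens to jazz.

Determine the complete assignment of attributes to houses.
Solution:

House | Color | Music | Sport | Vehicle | Food
----------------------------------------------
  1   | green | rock | swimming | sedan | pizza
  2   | red | pop | soccer | truck | pasta
  3   | blue | classical | golf | van | sushi
  4   | yellow | jazz | tennis | coupe | tacos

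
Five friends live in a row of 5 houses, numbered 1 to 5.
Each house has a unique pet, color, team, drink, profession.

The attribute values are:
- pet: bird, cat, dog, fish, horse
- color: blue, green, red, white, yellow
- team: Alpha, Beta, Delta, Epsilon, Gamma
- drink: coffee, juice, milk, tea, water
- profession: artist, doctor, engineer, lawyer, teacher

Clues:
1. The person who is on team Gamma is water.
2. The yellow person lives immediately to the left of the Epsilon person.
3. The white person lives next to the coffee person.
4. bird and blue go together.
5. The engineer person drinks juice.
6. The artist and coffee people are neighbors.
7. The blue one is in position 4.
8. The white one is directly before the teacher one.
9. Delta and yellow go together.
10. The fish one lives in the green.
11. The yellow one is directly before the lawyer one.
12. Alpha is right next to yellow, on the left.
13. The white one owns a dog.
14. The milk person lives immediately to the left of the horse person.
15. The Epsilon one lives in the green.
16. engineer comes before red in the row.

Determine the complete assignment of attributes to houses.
Solution:

House | Pet | Color | Team | Drink | Profession
-----------------------------------------------
  1   | dog | white | Alpha | milk | artist
  2   | horse | yellow | Delta | coffee | teacher
  3   | fish | green | Epsilon | tea | lawyer
  4   | bird | blue | Beta | juice | engineer
  5   | cat | red | Gamma | water | doctor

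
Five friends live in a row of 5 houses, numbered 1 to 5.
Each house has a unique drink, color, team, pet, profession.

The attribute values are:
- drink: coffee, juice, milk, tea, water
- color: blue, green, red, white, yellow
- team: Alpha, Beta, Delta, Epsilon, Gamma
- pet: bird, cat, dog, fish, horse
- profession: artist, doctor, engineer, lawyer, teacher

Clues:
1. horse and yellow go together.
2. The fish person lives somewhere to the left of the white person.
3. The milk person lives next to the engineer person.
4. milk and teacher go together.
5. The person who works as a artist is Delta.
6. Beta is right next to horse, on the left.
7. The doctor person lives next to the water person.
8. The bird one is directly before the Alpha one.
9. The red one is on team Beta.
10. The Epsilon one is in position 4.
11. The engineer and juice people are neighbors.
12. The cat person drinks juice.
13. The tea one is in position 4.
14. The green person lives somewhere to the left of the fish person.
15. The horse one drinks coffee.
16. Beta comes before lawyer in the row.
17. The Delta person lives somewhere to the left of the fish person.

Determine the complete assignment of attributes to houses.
Solution:

House | Drink | Color | Team | Pet | Profession
-----------------------------------------------
  1   | milk | red | Beta | bird | teacher
  2   | coffee | yellow | Alpha | horse | engineer
  3   | juice | green | Delta | cat | artist
  4   | tea | blue | Epsilon | fish | doctor
  5   | water | white | Gamma | dog | lawyer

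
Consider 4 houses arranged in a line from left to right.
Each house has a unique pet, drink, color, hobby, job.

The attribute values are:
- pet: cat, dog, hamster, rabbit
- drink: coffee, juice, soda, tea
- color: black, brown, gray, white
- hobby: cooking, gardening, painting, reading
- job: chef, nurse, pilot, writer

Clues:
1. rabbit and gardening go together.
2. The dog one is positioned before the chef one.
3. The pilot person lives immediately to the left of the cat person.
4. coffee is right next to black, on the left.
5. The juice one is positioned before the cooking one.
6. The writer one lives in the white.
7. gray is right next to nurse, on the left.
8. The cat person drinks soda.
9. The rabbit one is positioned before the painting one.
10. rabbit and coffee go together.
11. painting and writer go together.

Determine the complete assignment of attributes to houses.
Solution:

House | Pet | Drink | Color | Hobby | Job
-----------------------------------------
  1   | rabbit | coffee | gray | gardening | pilot
  2   | cat | soda | black | reading | nurse
  3   | dog | juice | white | painting | writer
  4   | hamster | tea | brown | cooking | chef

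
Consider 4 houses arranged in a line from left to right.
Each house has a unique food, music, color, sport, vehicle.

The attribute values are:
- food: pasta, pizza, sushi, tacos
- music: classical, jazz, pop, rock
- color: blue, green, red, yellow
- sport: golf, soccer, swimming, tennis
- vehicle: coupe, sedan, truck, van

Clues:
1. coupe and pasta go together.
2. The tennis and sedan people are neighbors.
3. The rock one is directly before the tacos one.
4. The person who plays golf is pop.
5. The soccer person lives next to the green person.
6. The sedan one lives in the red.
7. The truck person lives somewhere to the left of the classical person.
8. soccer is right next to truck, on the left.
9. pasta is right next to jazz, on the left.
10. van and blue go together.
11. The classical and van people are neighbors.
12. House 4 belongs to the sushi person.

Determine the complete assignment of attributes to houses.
Solution:

House | Food | Music | Color | Sport | Vehicle
----------------------------------------------
  1   | pasta | rock | yellow | soccer | coupe
  2   | tacos | jazz | green | tennis | truck
  3   | pizza | classical | red | swimming | sedan
  4   | sushi | pop | blue | golf | van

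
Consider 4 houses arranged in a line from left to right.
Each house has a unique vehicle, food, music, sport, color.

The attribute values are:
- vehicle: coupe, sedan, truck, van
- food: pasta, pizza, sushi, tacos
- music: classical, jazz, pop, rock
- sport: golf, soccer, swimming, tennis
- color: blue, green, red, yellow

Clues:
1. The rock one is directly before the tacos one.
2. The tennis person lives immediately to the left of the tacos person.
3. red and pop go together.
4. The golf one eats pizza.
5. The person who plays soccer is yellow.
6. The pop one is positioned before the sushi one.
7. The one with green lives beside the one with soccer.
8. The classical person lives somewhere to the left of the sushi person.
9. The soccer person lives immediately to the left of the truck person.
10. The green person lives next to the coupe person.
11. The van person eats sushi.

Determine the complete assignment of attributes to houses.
Solution:

House | Vehicle | Food | Music | Sport | Color
----------------------------------------------
  1   | sedan | pasta | rock | tennis | green
  2   | coupe | tacos | classical | soccer | yellow
  3   | truck | pizza | pop | golf | red
  4   | van | sushi | jazz | swimming | blue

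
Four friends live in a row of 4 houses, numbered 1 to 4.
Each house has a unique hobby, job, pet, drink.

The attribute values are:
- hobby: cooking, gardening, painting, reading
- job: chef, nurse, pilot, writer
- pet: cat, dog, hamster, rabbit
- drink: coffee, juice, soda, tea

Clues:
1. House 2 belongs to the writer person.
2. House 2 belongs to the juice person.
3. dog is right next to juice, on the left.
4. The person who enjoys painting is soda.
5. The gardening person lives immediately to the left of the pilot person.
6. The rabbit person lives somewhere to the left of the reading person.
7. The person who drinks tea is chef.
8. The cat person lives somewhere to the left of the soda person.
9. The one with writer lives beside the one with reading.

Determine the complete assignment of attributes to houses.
Solution:

House | Hobby | Job | Pet | Drink
---------------------------------
  1   | cooking | chef | dog | tea
  2   | gardening | writer | rabbit | juice
  3   | reading | pilot | cat | coffee
  4   | painting | nurse | hamster | soda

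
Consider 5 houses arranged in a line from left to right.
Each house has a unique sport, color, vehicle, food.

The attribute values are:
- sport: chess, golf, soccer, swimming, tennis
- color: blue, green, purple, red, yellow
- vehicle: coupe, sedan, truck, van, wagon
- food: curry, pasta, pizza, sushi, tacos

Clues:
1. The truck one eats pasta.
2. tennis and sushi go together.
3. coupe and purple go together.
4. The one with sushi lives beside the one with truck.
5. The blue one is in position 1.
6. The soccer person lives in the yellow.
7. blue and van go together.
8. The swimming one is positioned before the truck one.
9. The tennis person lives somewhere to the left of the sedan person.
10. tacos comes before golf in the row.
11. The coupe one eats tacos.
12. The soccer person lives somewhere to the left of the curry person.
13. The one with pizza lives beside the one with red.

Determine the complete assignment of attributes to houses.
Solution:

House | Sport | Color | Vehicle | Food
--------------------------------------
  1   | swimming | blue | van | pizza
  2   | tennis | red | wagon | sushi
  3   | soccer | yellow | truck | pasta
  4   | chess | purple | coupe | tacos
  5   | golf | green | sedan | curry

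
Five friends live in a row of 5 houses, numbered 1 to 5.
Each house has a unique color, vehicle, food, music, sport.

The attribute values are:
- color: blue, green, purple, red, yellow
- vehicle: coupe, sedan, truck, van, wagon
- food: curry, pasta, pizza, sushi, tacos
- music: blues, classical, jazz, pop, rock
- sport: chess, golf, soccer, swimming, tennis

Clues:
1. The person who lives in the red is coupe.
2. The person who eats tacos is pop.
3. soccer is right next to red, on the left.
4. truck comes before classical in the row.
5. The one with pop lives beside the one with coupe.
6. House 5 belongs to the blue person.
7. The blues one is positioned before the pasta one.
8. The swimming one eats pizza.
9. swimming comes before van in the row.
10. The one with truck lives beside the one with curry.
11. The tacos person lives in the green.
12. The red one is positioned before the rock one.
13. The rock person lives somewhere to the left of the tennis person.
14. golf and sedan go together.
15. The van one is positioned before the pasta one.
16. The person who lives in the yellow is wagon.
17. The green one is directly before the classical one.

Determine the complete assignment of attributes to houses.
Solution:

House | Color | Vehicle | Food | Music | Sport
----------------------------------------------
  1   | green | truck | tacos | pop | soccer
  2   | red | coupe | curry | classical | chess
  3   | yellow | wagon | pizza | rock | swimming
  4   | purple | van | sushi | blues | tennis
  5   | blue | sedan | pasta | jazz | golf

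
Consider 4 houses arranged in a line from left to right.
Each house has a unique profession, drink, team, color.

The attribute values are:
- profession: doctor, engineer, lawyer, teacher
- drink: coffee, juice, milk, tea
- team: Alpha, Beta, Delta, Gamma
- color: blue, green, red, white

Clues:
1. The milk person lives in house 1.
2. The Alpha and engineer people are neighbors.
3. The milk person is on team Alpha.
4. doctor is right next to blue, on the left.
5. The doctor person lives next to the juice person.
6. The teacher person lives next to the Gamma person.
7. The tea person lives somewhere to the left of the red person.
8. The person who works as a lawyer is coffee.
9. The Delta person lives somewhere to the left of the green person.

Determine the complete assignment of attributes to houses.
Solution:

House | Profession | Drink | Team | Color
-----------------------------------------
  1   | doctor | milk | Alpha | white
  2   | engineer | juice | Delta | blue
  3   | teacher | tea | Beta | green
  4   | lawyer | coffee | Gamma | red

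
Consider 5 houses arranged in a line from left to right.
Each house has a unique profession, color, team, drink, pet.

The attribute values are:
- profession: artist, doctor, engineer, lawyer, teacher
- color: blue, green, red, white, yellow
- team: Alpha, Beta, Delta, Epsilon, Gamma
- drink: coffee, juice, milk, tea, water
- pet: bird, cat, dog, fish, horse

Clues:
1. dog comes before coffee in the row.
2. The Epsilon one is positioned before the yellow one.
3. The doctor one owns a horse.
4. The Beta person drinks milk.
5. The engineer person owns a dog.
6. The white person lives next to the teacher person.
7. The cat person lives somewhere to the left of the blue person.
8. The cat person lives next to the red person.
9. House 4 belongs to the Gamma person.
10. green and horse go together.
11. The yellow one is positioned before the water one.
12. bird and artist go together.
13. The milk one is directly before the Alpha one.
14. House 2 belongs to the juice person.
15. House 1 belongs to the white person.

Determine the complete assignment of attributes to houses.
Solution:

House | Profession | Color | Team | Drink | Pet
-----------------------------------------------
  1   | lawyer | white | Beta | milk | cat
  2   | teacher | red | Alpha | juice | fish
  3   | engineer | blue | Epsilon | tea | dog
  4   | artist | yellow | Gamma | coffee | bird
  5   | doctor | green | Delta | water | horse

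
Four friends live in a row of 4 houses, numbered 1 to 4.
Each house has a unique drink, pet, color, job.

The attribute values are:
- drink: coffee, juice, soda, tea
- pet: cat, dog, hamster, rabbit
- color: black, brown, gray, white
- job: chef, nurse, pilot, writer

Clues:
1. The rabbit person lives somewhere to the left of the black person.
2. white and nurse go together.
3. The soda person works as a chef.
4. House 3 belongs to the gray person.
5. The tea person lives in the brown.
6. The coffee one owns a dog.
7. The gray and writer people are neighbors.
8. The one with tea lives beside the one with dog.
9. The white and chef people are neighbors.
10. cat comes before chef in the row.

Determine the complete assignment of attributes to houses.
Solution:

House | Drink | Pet | Color | Job
---------------------------------
  1   | tea | cat | brown | pilot
  2   | coffee | dog | white | nurse
  3   | soda | rabbit | gray | chef
  4   | juice | hamster | black | writer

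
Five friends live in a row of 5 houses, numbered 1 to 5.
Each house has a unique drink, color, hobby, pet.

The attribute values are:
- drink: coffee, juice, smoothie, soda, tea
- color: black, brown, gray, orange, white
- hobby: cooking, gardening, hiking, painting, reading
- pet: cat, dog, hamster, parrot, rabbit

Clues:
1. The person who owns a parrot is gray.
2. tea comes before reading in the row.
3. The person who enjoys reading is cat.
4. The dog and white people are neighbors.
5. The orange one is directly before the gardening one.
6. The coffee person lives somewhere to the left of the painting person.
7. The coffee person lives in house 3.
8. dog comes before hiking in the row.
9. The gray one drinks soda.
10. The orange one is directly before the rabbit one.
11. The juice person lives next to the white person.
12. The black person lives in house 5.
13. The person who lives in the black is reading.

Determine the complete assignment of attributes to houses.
Solution:

House | Drink | Color | Hobby | Pet
-----------------------------------
  1   | juice | orange | cooking | dog
  2   | tea | white | gardening | rabbit
  3   | coffee | brown | hiking | hamster
  4   | soda | gray | painting | parrot
  5   | smoothie | black | reading | cat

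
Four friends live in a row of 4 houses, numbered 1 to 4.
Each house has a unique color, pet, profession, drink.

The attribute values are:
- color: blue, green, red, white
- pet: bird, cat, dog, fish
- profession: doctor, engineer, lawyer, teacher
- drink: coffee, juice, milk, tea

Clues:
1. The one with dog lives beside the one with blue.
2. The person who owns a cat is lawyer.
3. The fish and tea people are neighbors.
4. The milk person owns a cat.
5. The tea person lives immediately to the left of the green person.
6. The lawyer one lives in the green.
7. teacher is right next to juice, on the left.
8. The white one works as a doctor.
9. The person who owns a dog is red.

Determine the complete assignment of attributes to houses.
Solution:

House | Color | Pet | Profession | Drink
----------------------------------------
  1   | red | dog | teacher | coffee
  2   | blue | fish | engineer | juice
  3   | white | bird | doctor | tea
  4   | green | cat | lawyer | milk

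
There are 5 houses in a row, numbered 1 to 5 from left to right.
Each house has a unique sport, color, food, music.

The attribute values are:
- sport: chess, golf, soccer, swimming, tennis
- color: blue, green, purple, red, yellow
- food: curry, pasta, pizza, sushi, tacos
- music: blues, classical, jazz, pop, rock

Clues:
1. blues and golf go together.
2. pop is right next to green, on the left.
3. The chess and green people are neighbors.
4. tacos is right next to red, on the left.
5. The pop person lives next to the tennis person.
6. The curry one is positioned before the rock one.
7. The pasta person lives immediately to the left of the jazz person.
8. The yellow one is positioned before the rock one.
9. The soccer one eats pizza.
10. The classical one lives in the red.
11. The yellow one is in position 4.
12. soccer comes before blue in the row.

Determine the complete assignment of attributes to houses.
Solution:

House | Sport | Color | Food | Music
------------------------------------
  1   | chess | purple | pasta | pop
  2   | tennis | green | tacos | jazz
  3   | soccer | red | pizza | classical
  4   | golf | yellow | curry | blues
  5   | swimming | blue | sushi | rock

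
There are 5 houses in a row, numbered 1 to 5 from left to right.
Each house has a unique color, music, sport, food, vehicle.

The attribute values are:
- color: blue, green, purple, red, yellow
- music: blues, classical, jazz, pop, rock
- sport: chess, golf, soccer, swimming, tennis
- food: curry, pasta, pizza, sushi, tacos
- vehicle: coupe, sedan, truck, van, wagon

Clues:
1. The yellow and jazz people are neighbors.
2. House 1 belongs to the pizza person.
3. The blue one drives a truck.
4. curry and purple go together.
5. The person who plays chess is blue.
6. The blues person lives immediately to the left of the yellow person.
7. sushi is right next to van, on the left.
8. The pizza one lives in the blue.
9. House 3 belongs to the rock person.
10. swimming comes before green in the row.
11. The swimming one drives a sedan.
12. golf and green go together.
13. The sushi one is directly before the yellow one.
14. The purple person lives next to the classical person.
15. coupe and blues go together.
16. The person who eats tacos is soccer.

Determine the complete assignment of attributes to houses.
Solution:

House | Color | Music | Sport | Food | Vehicle
----------------------------------------------
  1   | blue | pop | chess | pizza | truck
  2   | red | blues | tennis | sushi | coupe
  3   | yellow | rock | soccer | tacos | van
  4   | purple | jazz | swimming | curry | sedan
  5   | green | classical | golf | pasta | wagon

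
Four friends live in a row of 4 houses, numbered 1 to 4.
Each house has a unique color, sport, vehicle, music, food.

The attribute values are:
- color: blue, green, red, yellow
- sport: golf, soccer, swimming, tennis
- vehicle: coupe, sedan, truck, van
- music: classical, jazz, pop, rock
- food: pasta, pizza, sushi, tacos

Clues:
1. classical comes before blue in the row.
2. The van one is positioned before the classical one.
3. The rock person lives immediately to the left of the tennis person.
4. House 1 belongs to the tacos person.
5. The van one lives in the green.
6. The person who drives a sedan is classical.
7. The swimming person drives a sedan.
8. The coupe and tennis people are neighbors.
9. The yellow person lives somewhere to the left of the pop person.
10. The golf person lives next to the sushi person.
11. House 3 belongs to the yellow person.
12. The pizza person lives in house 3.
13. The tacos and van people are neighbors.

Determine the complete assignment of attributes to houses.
Solution:

House | Color | Sport | Vehicle | Music | Food
----------------------------------------------
  1   | red | golf | coupe | rock | tacos
  2   | green | tennis | van | jazz | sushi
  3   | yellow | swimming | sedan | classical | pizza
  4   | blue | soccer | truck | pop | pasta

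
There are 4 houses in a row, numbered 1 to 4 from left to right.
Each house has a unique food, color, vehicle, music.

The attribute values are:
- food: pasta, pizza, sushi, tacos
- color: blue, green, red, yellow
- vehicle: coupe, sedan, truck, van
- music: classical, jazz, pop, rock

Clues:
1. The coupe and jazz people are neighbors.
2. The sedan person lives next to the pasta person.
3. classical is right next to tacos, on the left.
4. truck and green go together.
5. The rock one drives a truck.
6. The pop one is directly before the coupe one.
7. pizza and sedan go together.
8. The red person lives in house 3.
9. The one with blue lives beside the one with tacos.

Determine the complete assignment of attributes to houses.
Solution:

House | Food | Color | Vehicle | Music
--------------------------------------
  1   | pizza | yellow | sedan | pop
  2   | pasta | blue | coupe | classical
  3   | tacos | red | van | jazz
  4   | sushi | green | truck | rock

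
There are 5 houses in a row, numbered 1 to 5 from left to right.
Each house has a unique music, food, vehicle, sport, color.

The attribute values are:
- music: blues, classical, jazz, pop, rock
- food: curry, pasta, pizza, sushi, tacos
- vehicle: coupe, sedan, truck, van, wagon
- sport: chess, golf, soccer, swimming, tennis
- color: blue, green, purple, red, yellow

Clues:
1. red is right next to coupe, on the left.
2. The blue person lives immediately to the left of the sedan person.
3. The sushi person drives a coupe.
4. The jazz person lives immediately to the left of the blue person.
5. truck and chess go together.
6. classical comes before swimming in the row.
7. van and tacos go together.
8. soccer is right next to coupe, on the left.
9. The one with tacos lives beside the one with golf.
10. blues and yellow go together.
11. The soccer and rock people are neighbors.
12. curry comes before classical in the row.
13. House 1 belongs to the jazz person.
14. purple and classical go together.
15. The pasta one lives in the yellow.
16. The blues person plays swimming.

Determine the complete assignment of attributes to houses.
Solution:

House | Music | Food | Vehicle | Sport | Color
----------------------------------------------
  1   | jazz | tacos | van | soccer | red
  2   | rock | sushi | coupe | golf | blue
  3   | pop | curry | sedan | tennis | green
  4   | classical | pizza | truck | chess | purple
  5   | blues | pasta | wagon | swimming | yellow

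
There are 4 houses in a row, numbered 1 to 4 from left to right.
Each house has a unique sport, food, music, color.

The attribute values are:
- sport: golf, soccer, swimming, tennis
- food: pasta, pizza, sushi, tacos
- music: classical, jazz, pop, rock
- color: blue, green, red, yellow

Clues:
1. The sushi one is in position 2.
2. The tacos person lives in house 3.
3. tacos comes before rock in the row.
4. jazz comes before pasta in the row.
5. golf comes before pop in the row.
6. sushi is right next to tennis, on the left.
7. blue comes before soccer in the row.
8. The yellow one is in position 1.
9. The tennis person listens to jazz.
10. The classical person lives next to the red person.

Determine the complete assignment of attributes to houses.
Solution:

House | Sport | Food | Music | Color
------------------------------------
  1   | golf | pizza | classical | yellow
  2   | swimming | sushi | pop | red
  3   | tennis | tacos | jazz | blue
  4   | soccer | pasta | rock | green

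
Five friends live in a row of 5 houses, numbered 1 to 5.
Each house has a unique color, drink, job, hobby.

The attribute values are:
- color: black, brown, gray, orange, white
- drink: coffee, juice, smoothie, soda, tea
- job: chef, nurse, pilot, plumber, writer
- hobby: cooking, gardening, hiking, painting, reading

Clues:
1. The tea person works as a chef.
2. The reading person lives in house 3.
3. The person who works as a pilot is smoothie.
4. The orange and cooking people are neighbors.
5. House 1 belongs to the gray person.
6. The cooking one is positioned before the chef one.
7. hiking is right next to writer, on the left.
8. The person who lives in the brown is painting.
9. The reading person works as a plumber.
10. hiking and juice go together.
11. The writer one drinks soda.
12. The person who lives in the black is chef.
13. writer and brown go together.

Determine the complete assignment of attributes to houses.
Solution:

House | Color | Drink | Job | Hobby
-----------------------------------
  1   | gray | juice | nurse | hiking
  2   | brown | soda | writer | painting
  3   | orange | coffee | plumber | reading
  4   | white | smoothie | pilot | cooking
  5   | black | tea | chef | gardening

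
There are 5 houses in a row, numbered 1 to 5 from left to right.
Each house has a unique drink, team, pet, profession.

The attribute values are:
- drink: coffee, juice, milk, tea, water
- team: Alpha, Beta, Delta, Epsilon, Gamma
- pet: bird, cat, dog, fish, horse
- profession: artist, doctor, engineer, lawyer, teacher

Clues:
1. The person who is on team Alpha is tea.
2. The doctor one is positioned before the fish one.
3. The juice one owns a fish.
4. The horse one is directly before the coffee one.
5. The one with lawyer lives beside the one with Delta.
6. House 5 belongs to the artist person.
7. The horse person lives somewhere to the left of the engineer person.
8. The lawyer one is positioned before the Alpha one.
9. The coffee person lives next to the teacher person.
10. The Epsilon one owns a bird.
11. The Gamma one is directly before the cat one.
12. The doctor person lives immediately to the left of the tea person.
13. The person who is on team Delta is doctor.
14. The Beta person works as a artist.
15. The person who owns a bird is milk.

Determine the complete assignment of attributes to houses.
Solution:

House | Drink | Team | Pet | Profession
---------------------------------------
  1   | water | Gamma | horse | lawyer
  2   | coffee | Delta | cat | doctor
  3   | tea | Alpha | dog | teacher
  4   | milk | Epsilon | bird | engineer
  5   | juice | Beta | fish | artist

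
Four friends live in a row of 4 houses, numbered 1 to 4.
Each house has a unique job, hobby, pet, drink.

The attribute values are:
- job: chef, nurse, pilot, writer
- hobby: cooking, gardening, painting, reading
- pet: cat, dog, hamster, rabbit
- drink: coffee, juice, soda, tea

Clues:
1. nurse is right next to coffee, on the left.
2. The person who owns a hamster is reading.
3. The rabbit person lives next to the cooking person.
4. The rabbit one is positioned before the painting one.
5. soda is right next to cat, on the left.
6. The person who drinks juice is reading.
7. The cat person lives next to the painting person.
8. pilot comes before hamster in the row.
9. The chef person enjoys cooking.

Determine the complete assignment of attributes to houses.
Solution:

House | Job | Hobby | Pet | Drink
---------------------------------
  1   | nurse | gardening | rabbit | soda
  2   | chef | cooking | cat | coffee
  3   | pilot | painting | dog | tea
  4   | writer | reading | hamster | juice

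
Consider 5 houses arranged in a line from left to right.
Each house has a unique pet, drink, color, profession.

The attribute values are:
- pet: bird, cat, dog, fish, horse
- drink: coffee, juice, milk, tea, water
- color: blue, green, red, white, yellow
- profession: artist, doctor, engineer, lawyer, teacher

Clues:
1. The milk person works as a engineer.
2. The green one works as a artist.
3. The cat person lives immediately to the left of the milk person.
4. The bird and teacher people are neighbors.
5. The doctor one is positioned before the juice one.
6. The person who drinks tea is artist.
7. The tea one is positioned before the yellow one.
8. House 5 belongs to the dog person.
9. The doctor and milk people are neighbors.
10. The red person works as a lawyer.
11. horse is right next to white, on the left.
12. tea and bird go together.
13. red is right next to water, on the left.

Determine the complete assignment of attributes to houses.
Solution:

House | Pet | Drink | Color | Profession
----------------------------------------
  1   | horse | coffee | red | lawyer
  2   | cat | water | white | doctor
  3   | fish | milk | blue | engineer
  4   | bird | tea | green | artist
  5   | dog | juice | yellow | teacher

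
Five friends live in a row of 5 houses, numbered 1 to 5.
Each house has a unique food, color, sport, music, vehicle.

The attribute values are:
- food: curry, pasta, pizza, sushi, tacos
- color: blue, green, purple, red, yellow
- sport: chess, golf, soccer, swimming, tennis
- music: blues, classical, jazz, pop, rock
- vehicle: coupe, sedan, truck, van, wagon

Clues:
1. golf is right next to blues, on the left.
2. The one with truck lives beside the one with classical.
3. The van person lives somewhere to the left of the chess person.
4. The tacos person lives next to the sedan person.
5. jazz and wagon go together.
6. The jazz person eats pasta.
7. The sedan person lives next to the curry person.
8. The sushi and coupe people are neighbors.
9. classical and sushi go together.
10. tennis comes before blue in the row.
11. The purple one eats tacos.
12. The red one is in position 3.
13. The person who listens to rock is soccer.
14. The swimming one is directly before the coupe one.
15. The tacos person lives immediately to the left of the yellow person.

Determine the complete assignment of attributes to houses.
Solution:

House | Food | Color | Sport | Music | Vehicle
----------------------------------------------
  1   | tacos | purple | soccer | rock | truck
  2   | sushi | yellow | swimming | classical | sedan
  3   | curry | red | golf | pop | coupe
  4   | pizza | green | tennis | blues | van
  5   | pasta | blue | chess | jazz | wagon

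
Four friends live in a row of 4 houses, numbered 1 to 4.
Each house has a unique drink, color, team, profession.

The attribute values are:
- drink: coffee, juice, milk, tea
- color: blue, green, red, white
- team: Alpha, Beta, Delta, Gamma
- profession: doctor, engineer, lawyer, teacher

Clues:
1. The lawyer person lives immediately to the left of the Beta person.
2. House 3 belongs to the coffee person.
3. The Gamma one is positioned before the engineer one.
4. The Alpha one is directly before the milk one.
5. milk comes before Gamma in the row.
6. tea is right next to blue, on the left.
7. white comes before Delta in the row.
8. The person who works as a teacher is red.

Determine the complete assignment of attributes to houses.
Solution:

House | Drink | Color | Team | Profession
-----------------------------------------
  1   | tea | white | Alpha | lawyer
  2   | milk | blue | Beta | doctor
  3   | coffee | red | Gamma | teacher
  4   | juice | green | Delta | engineer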